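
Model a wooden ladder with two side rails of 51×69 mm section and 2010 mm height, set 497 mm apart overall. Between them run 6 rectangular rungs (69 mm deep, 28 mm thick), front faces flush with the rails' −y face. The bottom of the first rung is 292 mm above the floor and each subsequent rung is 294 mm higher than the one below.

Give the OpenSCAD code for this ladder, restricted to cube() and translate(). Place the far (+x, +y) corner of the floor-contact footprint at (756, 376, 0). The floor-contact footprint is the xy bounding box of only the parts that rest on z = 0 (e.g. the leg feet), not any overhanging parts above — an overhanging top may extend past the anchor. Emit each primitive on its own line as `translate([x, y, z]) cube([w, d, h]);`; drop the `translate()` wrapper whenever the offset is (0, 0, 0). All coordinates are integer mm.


translate([259, 307, 0]) cube([51, 69, 2010]);
translate([705, 307, 0]) cube([51, 69, 2010]);
translate([310, 307, 292]) cube([395, 69, 28]);
translate([310, 307, 586]) cube([395, 69, 28]);
translate([310, 307, 880]) cube([395, 69, 28]);
translate([310, 307, 1174]) cube([395, 69, 28]);
translate([310, 307, 1468]) cube([395, 69, 28]);
translate([310, 307, 1762]) cube([395, 69, 28]);


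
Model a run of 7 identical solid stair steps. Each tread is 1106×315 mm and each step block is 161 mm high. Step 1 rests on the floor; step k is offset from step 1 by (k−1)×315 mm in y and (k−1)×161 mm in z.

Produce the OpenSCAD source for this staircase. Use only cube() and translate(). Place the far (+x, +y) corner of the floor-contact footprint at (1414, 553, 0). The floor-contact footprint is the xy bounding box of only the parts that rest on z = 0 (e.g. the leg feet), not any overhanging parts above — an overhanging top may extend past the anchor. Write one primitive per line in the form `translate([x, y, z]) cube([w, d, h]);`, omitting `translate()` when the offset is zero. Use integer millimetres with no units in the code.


translate([308, 238, 0]) cube([1106, 315, 161]);
translate([308, 553, 161]) cube([1106, 315, 161]);
translate([308, 868, 322]) cube([1106, 315, 161]);
translate([308, 1183, 483]) cube([1106, 315, 161]);
translate([308, 1498, 644]) cube([1106, 315, 161]);
translate([308, 1813, 805]) cube([1106, 315, 161]);
translate([308, 2128, 966]) cube([1106, 315, 161]);


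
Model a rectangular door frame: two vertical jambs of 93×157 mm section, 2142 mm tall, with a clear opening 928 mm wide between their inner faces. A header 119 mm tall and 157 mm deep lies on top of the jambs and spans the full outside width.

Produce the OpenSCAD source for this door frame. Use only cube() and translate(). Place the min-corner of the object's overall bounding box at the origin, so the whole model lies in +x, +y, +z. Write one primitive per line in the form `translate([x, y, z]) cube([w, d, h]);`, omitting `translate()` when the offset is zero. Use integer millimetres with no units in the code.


cube([93, 157, 2142]);
translate([1021, 0, 0]) cube([93, 157, 2142]);
translate([0, 0, 2142]) cube([1114, 157, 119]);


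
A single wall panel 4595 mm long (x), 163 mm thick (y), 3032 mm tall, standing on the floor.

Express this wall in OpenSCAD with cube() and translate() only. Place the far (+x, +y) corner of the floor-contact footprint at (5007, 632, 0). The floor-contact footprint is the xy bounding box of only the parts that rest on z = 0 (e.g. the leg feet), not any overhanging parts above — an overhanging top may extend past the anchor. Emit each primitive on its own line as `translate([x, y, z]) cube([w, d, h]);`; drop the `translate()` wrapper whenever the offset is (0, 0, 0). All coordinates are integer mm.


translate([412, 469, 0]) cube([4595, 163, 3032]);


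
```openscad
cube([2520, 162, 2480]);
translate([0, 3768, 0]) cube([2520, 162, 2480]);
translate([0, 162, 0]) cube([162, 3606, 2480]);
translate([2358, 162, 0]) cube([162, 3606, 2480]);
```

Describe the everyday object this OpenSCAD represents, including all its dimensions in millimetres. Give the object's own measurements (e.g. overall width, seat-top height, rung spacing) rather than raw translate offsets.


The wall frame of a small rectangular building: four walls, each 2480 mm tall and 162 mm thick, enclosing a footprint 2520 mm (x) by 3930 mm (y) outside-to-outside, with no floor or roof. The front and back walls (the −y and +y sides) span the full width; the two side walls fit between them.


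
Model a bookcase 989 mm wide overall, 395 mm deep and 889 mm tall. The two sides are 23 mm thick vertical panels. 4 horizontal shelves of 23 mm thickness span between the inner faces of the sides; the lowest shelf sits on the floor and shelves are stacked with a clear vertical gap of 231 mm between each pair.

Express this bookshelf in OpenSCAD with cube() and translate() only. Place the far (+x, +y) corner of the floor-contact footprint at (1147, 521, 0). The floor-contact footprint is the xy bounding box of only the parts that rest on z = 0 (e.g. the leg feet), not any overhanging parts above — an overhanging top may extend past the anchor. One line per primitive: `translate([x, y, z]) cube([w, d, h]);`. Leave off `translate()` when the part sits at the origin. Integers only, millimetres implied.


translate([158, 126, 0]) cube([23, 395, 889]);
translate([1124, 126, 0]) cube([23, 395, 889]);
translate([181, 126, 0]) cube([943, 395, 23]);
translate([181, 126, 254]) cube([943, 395, 23]);
translate([181, 126, 508]) cube([943, 395, 23]);
translate([181, 126, 762]) cube([943, 395, 23]);


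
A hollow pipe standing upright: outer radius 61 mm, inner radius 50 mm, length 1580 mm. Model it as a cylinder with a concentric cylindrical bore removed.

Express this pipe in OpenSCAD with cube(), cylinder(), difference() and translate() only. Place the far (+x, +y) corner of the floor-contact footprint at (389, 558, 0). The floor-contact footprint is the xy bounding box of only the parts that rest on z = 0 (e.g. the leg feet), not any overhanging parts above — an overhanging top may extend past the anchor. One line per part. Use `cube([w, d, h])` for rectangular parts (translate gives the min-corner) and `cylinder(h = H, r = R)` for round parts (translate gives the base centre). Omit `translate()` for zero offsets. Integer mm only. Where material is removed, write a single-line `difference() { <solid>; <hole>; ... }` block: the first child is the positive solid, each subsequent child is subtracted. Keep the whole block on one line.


difference() { translate([328, 497, 0]) cylinder(h = 1580, r = 61); translate([328, 497, 0]) cylinder(h = 1580, r = 50); }


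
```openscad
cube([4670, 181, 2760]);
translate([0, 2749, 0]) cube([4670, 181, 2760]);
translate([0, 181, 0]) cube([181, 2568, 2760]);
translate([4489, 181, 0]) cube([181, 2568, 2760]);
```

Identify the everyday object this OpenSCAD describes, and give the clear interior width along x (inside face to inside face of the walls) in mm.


A house (or room) frame. The interior width is 4308 mm.

Four 2760 mm walls enclosing a rectangle with no floor or roof — a room or house frame. Outside width is 4670 mm and wall thickness is 181 mm, so the interior width is 4670 − 2 × 181 = 4308 mm.


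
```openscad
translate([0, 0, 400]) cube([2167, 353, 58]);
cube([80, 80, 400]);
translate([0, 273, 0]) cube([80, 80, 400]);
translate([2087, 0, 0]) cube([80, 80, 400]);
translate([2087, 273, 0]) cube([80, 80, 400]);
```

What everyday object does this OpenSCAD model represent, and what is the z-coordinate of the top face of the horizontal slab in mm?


A bench. The seat-top height is 458 mm.

A long slab on four corner posts — a bench. The slab sits at z = 400 with thickness 58, so the top is 400 + 58 = 458 mm.


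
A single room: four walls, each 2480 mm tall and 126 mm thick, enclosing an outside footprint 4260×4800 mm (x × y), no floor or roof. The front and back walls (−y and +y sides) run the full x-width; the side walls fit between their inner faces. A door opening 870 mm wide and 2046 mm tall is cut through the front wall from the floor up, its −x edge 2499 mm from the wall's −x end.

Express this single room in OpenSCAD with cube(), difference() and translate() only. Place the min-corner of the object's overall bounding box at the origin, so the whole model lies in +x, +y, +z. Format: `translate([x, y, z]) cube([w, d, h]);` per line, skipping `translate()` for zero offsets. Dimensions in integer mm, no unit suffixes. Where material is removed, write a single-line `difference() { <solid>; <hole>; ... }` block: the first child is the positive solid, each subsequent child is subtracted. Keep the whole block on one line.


difference() { cube([4260, 126, 2480]); translate([2499, 0, 0]) cube([870, 126, 2046]); }
translate([0, 4674, 0]) cube([4260, 126, 2480]);
translate([0, 126, 0]) cube([126, 4548, 2480]);
translate([4134, 126, 0]) cube([126, 4548, 2480]);


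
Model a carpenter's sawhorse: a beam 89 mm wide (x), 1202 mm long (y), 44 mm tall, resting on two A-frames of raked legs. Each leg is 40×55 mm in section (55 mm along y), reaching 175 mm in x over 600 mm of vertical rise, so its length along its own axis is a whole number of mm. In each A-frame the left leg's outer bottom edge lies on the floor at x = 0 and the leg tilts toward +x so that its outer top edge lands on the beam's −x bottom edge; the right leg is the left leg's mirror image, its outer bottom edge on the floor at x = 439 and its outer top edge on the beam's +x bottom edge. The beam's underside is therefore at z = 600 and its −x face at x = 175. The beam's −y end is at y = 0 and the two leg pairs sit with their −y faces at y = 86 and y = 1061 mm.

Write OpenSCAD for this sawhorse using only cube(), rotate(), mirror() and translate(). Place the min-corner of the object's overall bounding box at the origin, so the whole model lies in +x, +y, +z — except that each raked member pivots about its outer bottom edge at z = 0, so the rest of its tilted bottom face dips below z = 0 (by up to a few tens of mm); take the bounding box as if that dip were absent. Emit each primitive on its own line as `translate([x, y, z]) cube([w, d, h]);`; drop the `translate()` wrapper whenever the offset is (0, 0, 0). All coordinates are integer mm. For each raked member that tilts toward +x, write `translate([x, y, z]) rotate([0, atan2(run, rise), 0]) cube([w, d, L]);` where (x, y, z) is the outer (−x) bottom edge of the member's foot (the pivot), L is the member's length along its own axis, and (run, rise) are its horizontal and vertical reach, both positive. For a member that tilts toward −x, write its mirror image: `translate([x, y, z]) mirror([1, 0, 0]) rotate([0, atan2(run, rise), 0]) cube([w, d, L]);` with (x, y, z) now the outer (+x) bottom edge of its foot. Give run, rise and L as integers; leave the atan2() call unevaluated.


translate([175, 0, 600]) cube([89, 1202, 44]);
translate([0, 86, 0]) rotate([0, atan2(175, 600), 0]) cube([40, 55, 625]);
translate([439, 86, 0]) mirror([1, 0, 0]) rotate([0, atan2(175, 600), 0]) cube([40, 55, 625]);
translate([0, 1061, 0]) rotate([0, atan2(175, 600), 0]) cube([40, 55, 625]);
translate([439, 1061, 0]) mirror([1, 0, 0]) rotate([0, atan2(175, 600), 0]) cube([40, 55, 625]);


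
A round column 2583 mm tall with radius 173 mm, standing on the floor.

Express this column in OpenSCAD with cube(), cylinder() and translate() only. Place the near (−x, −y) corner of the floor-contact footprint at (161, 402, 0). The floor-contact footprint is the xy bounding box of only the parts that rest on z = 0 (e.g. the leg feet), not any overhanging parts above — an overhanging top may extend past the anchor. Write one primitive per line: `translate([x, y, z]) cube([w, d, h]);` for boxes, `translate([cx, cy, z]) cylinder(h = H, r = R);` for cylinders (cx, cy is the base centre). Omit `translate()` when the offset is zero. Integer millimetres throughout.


translate([334, 575, 0]) cylinder(h = 2583, r = 173);


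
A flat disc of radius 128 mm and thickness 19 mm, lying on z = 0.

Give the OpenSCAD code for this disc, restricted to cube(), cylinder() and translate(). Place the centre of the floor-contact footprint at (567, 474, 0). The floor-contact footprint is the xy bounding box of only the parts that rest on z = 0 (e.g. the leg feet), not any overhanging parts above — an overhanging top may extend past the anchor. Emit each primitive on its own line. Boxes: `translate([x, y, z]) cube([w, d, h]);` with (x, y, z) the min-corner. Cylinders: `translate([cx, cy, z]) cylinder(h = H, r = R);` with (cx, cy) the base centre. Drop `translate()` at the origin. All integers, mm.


translate([567, 474, 0]) cylinder(h = 19, r = 128);


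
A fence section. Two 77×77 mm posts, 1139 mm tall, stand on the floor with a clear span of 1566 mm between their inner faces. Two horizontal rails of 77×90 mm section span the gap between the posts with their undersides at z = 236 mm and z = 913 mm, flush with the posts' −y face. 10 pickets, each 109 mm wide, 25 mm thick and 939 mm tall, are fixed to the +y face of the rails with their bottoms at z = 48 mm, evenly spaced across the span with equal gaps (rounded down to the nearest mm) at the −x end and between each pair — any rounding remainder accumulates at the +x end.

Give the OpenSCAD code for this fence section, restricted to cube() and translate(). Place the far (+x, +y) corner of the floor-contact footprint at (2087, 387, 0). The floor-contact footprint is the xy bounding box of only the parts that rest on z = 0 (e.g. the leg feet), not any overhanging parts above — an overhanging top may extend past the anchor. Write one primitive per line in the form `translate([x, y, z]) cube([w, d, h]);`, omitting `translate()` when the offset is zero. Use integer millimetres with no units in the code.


translate([367, 310, 0]) cube([77, 77, 1139]);
translate([2010, 310, 0]) cube([77, 77, 1139]);
translate([444, 310, 236]) cube([1566, 77, 90]);
translate([444, 310, 913]) cube([1566, 77, 90]);
translate([487, 387, 48]) cube([109, 25, 939]);
translate([639, 387, 48]) cube([109, 25, 939]);
translate([791, 387, 48]) cube([109, 25, 939]);
translate([943, 387, 48]) cube([109, 25, 939]);
translate([1095, 387, 48]) cube([109, 25, 939]);
translate([1247, 387, 48]) cube([109, 25, 939]);
translate([1399, 387, 48]) cube([109, 25, 939]);
translate([1551, 387, 48]) cube([109, 25, 939]);
translate([1703, 387, 48]) cube([109, 25, 939]);
translate([1855, 387, 48]) cube([109, 25, 939]);


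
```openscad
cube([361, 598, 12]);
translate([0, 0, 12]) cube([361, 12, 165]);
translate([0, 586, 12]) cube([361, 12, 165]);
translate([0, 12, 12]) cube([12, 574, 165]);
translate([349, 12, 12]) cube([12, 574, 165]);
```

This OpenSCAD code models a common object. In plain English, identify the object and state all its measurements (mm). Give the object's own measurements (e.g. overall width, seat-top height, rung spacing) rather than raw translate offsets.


An open-topped rectangular box: outside dimensions 361×598×177 mm, with a uniform wall and base thickness of 12 mm. The base is a full 361×598 slab on the floor; four walls sit on top of the base. The front and back walls (the −y and +y sides) span the full width; the two side walls fit between them.


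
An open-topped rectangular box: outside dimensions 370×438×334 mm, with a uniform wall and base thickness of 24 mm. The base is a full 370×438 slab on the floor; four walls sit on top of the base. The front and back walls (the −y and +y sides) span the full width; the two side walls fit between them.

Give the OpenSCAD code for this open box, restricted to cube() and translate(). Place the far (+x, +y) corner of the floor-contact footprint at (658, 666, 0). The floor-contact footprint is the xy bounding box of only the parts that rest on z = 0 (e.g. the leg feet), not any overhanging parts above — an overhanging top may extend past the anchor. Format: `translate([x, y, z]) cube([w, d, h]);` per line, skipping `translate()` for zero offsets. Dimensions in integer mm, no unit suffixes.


translate([288, 228, 0]) cube([370, 438, 24]);
translate([288, 228, 24]) cube([370, 24, 310]);
translate([288, 642, 24]) cube([370, 24, 310]);
translate([288, 252, 24]) cube([24, 390, 310]);
translate([634, 252, 24]) cube([24, 390, 310]);


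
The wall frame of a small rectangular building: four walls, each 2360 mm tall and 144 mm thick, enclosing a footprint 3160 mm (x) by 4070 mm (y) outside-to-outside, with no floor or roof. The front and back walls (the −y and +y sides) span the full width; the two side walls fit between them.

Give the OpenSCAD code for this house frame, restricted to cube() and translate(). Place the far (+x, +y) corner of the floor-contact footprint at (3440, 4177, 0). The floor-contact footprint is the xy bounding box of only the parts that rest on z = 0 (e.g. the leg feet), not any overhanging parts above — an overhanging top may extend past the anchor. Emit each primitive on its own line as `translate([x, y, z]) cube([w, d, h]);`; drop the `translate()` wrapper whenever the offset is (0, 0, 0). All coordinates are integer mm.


translate([280, 107, 0]) cube([3160, 144, 2360]);
translate([280, 4033, 0]) cube([3160, 144, 2360]);
translate([280, 251, 0]) cube([144, 3782, 2360]);
translate([3296, 251, 0]) cube([144, 3782, 2360]);


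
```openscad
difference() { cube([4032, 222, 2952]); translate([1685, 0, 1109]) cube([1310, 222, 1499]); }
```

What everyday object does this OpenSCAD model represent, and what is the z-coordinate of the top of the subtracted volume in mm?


A wall with a window opening. The window head height is 2608 mm.

A wall with a rectangular opening subtracted — a window. Sill at z = 1109, opening 1499 mm tall, so the head is at 1109 + 1499 = 2608 mm.


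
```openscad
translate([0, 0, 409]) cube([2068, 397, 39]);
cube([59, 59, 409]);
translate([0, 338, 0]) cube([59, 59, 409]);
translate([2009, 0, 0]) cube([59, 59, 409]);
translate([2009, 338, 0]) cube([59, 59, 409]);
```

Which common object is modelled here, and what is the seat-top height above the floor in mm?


A bench. The seat-top height is 448 mm.

A long slab on four corner posts — a bench. The slab sits at z = 409 with thickness 39, so the top is 409 + 39 = 448 mm.


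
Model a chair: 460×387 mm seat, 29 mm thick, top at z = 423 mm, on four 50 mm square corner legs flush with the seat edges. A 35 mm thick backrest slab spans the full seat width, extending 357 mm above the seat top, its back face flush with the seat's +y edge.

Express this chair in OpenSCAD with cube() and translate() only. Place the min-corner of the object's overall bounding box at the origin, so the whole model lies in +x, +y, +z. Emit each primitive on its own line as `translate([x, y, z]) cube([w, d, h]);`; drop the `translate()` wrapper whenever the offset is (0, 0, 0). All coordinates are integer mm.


// leg_h = 423 - 29 = 394
translate([0, 0, 394]) cube([460, 387, 29]);
cube([50, 50, 394]);
translate([410, 0, 0]) cube([50, 50, 394]);
translate([0, 337, 0]) cube([50, 50, 394]);
translate([410, 337, 0]) cube([50, 50, 394]);
translate([0, 352, 423]) cube([460, 35, 357]);


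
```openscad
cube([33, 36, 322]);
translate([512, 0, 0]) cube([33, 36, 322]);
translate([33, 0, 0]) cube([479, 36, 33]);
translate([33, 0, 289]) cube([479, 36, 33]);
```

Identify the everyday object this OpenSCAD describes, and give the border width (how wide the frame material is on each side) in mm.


A picture frame. The border width is 33 mm.

Four thin pieces enclosing a rectangular opening — a picture frame. The two full-height stiles are 322 mm tall; the top rail sits at z = 289 and is 33 mm tall, so the border above the opening is 322 − 289 = 33 mm, matching the stile x-width.


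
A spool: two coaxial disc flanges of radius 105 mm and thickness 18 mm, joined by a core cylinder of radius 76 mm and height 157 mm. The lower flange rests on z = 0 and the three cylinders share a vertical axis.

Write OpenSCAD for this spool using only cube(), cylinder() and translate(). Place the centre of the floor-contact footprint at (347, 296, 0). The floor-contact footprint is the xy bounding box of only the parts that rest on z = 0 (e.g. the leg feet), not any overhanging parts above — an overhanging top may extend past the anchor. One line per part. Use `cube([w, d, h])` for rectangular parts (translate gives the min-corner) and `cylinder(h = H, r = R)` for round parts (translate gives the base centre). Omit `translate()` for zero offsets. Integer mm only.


translate([347, 296, 0]) cylinder(h = 18, r = 105);
translate([347, 296, 18]) cylinder(h = 157, r = 76);
translate([347, 296, 175]) cylinder(h = 18, r = 105);


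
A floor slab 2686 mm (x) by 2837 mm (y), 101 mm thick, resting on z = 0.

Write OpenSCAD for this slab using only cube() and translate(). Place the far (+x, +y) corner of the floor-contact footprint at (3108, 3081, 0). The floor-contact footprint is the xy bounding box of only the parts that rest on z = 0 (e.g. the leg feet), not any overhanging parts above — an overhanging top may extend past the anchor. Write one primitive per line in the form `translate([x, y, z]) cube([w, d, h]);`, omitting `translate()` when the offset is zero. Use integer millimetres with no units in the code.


translate([422, 244, 0]) cube([2686, 2837, 101]);


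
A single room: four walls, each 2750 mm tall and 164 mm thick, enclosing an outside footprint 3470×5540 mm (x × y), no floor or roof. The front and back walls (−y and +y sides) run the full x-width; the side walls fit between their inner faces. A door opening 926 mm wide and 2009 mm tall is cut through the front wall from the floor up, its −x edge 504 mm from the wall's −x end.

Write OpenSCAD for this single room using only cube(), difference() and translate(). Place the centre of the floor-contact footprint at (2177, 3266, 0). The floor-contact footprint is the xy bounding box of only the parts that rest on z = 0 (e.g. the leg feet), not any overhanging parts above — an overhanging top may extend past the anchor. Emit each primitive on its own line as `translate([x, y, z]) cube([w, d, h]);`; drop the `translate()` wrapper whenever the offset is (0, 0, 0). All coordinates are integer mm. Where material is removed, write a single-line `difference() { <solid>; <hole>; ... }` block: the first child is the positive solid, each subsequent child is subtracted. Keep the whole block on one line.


difference() { translate([442, 496, 0]) cube([3470, 164, 2750]); translate([946, 496, 0]) cube([926, 164, 2009]); }
translate([442, 5872, 0]) cube([3470, 164, 2750]);
translate([442, 660, 0]) cube([164, 5212, 2750]);
translate([3748, 660, 0]) cube([164, 5212, 2750]);


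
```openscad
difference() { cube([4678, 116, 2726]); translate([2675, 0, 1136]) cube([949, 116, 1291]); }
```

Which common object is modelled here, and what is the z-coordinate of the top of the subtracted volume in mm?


A wall with a window opening. The window head height is 2427 mm.

A wall with a rectangular opening subtracted — a window. Sill at z = 1136, opening 1291 mm tall, so the head is at 1136 + 1291 = 2427 mm.


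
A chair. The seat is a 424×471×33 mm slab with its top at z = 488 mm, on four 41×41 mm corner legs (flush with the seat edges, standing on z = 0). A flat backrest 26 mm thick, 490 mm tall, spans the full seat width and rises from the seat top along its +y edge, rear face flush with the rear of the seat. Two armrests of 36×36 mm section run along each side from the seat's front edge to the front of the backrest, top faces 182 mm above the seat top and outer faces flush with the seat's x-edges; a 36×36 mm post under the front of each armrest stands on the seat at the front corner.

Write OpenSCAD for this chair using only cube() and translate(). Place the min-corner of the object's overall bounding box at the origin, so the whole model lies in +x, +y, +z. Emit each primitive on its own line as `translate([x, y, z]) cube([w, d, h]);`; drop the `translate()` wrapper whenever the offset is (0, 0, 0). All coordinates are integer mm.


translate([0, 0, 455]) cube([424, 471, 33]);
cube([41, 41, 455]);
translate([383, 0, 0]) cube([41, 41, 455]);
translate([0, 430, 0]) cube([41, 41, 455]);
translate([383, 430, 0]) cube([41, 41, 455]);
translate([0, 445, 488]) cube([424, 26, 490]);
translate([0, 0, 634]) cube([36, 445, 36]);
translate([388, 0, 634]) cube([36, 445, 36]);
translate([0, 0, 488]) cube([36, 36, 146]);
translate([388, 0, 488]) cube([36, 36, 146]);


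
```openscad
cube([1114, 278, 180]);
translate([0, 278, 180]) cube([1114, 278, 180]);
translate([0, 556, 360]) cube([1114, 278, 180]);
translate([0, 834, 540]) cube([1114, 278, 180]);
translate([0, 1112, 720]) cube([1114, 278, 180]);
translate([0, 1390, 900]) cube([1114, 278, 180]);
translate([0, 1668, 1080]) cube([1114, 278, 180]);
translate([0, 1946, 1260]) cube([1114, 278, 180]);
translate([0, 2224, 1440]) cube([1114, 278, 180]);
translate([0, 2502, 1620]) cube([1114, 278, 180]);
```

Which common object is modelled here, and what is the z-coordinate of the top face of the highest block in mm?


A staircase. The total rise is 1800 mm.

10 identical blocks, each offset up and back from the previous — a staircase. Each step is 180 mm tall and there are 10 of them, so the total rise is 10 × 180 = 1800 mm.


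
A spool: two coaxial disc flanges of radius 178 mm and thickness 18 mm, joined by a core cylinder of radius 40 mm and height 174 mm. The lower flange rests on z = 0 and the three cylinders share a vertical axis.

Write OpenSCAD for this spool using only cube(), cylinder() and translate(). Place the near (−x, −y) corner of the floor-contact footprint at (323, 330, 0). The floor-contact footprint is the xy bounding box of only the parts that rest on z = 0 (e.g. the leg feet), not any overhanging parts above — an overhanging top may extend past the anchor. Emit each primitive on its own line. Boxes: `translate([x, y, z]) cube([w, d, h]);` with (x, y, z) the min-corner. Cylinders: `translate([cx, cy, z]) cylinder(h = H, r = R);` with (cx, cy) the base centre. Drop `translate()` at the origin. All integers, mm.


translate([501, 508, 0]) cylinder(h = 18, r = 178);
translate([501, 508, 18]) cylinder(h = 174, r = 40);
translate([501, 508, 192]) cylinder(h = 18, r = 178);


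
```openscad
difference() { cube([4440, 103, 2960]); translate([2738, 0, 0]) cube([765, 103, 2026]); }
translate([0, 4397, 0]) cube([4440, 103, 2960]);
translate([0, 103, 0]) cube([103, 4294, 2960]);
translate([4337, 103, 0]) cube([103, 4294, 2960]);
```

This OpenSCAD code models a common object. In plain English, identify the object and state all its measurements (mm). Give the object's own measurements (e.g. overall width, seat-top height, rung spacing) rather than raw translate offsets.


A single room: four walls, each 2960 mm tall and 103 mm thick, enclosing an outside footprint 4440×4500 mm (x × y), no floor or roof. The front and back walls (−y and +y sides) run the full x-width; the side walls fit between their inner faces. A door opening 765 mm wide and 2026 mm tall is cut through the front wall from the floor up, its −x edge 2738 mm from the wall's −x end.


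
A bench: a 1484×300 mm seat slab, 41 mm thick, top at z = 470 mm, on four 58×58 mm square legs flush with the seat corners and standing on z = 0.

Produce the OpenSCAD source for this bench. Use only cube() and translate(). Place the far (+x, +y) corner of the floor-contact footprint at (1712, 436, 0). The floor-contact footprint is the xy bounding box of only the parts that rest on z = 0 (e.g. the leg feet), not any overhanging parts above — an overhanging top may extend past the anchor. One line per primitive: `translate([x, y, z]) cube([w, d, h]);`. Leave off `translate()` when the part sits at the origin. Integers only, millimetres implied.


translate([228, 136, 429]) cube([1484, 300, 41]);
translate([228, 136, 0]) cube([58, 58, 429]);
translate([228, 378, 0]) cube([58, 58, 429]);
translate([1654, 136, 0]) cube([58, 58, 429]);
translate([1654, 378, 0]) cube([58, 58, 429]);


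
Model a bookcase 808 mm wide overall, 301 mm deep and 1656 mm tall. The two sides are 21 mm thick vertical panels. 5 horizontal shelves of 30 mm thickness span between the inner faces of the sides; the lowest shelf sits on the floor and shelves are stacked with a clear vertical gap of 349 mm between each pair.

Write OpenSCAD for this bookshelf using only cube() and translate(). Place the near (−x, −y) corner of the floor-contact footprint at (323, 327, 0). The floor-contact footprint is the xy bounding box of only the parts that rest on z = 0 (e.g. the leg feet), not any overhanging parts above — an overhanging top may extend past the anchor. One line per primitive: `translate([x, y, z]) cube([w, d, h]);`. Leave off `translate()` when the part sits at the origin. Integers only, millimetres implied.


translate([323, 327, 0]) cube([21, 301, 1656]);
translate([1110, 327, 0]) cube([21, 301, 1656]);
translate([344, 327, 0]) cube([766, 301, 30]);
translate([344, 327, 379]) cube([766, 301, 30]);
translate([344, 327, 758]) cube([766, 301, 30]);
translate([344, 327, 1137]) cube([766, 301, 30]);
translate([344, 327, 1516]) cube([766, 301, 30]);


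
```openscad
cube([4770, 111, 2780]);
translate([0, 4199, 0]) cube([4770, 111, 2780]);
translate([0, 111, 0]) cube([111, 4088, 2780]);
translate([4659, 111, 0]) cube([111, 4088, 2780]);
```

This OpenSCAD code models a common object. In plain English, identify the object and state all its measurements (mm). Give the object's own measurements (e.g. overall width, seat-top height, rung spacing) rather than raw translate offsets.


The wall frame of a small rectangular building: four walls, each 2780 mm tall and 111 mm thick, enclosing a footprint 4770 mm (x) by 4310 mm (y) outside-to-outside, with no floor or roof. The front and back walls (the −y and +y sides) span the full width; the two side walls fit between them.


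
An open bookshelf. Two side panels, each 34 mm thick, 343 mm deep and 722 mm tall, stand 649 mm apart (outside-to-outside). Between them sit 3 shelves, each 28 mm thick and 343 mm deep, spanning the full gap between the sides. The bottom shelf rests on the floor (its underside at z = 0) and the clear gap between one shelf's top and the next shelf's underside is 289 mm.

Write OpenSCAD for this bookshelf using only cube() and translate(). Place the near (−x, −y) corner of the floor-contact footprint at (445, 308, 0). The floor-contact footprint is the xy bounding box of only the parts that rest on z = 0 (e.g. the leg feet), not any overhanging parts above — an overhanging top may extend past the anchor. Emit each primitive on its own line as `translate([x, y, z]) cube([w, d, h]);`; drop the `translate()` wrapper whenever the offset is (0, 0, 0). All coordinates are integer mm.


translate([445, 308, 0]) cube([34, 343, 722]);
translate([1060, 308, 0]) cube([34, 343, 722]);
translate([479, 308, 0]) cube([581, 343, 28]);
translate([479, 308, 317]) cube([581, 343, 28]);
translate([479, 308, 634]) cube([581, 343, 28]);


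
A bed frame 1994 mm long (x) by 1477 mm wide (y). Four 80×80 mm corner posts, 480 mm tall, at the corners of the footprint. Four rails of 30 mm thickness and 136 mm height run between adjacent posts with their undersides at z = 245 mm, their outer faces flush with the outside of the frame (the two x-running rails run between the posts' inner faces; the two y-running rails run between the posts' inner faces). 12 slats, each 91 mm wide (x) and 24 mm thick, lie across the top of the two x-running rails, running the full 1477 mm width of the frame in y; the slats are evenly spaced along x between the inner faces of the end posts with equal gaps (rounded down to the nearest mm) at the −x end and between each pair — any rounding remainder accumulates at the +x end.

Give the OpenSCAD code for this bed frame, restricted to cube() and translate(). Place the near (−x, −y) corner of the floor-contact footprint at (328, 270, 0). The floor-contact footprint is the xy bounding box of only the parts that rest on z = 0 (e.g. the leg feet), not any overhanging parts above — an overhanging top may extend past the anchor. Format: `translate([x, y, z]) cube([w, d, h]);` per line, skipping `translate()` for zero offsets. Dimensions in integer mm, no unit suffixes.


translate([328, 270, 0]) cube([80, 80, 480]);
translate([328, 1667, 0]) cube([80, 80, 480]);
translate([2242, 270, 0]) cube([80, 80, 480]);
translate([2242, 1667, 0]) cube([80, 80, 480]);
translate([408, 270, 245]) cube([1834, 30, 136]);
translate([408, 1717, 245]) cube([1834, 30, 136]);
translate([328, 350, 245]) cube([30, 1317, 136]);
translate([2292, 350, 245]) cube([30, 1317, 136]);
translate([465, 270, 381]) cube([91, 1477, 24]);
translate([613, 270, 381]) cube([91, 1477, 24]);
translate([761, 270, 381]) cube([91, 1477, 24]);
translate([909, 270, 381]) cube([91, 1477, 24]);
translate([1057, 270, 381]) cube([91, 1477, 24]);
translate([1205, 270, 381]) cube([91, 1477, 24]);
translate([1353, 270, 381]) cube([91, 1477, 24]);
translate([1501, 270, 381]) cube([91, 1477, 24]);
translate([1649, 270, 381]) cube([91, 1477, 24]);
translate([1797, 270, 381]) cube([91, 1477, 24]);
translate([1945, 270, 381]) cube([91, 1477, 24]);
translate([2093, 270, 381]) cube([91, 1477, 24]);


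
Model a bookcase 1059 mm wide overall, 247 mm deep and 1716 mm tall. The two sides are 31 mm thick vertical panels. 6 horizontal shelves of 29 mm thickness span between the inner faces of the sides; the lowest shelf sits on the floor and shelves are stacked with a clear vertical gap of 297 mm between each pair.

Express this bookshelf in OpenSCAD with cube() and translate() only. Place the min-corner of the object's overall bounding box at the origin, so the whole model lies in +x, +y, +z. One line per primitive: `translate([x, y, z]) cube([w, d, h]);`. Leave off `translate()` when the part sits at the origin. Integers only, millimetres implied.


cube([31, 247, 1716]);
translate([1028, 0, 0]) cube([31, 247, 1716]);
translate([31, 0, 0]) cube([997, 247, 29]);
translate([31, 0, 326]) cube([997, 247, 29]);
translate([31, 0, 652]) cube([997, 247, 29]);
translate([31, 0, 978]) cube([997, 247, 29]);
translate([31, 0, 1304]) cube([997, 247, 29]);
translate([31, 0, 1630]) cube([997, 247, 29]);


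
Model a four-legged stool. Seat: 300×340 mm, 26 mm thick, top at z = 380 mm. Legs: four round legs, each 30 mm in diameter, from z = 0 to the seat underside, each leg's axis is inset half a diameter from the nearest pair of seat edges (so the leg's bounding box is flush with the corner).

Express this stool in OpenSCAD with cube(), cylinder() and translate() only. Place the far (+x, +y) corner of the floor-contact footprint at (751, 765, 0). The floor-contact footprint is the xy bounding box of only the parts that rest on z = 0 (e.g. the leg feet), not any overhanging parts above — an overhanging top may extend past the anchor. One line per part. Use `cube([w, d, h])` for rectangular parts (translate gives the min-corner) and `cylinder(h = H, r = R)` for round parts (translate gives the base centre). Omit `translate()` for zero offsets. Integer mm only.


translate([451, 425, 354]) cube([300, 340, 26]);
translate([466, 440, 0]) cylinder(h = 354, r = 15);
translate([736, 440, 0]) cylinder(h = 354, r = 15);
translate([466, 750, 0]) cylinder(h = 354, r = 15);
translate([736, 750, 0]) cylinder(h = 354, r = 15);


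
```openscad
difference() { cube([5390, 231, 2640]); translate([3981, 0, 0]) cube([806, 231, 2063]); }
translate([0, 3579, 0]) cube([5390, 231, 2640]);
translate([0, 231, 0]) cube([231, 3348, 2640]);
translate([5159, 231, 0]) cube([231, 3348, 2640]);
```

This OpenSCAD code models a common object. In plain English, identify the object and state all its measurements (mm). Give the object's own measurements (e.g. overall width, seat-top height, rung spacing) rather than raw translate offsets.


A single room: four walls, each 2640 mm tall and 231 mm thick, enclosing an outside footprint 5390×3810 mm (x × y), no floor or roof. The front and back walls (−y and +y sides) run the full x-width; the side walls fit between their inner faces. A door opening 806 mm wide and 2063 mm tall is cut through the front wall from the floor up, its −x edge 3981 mm from the wall's −x end.


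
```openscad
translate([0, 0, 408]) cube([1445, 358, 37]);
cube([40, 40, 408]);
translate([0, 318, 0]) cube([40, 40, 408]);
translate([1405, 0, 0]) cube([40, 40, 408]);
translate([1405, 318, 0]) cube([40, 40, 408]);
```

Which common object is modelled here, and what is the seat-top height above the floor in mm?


A bench. The seat-top height is 445 mm.

A long slab on four corner posts — a bench. The slab sits at z = 408 with thickness 37, so the top is 408 + 37 = 445 mm.


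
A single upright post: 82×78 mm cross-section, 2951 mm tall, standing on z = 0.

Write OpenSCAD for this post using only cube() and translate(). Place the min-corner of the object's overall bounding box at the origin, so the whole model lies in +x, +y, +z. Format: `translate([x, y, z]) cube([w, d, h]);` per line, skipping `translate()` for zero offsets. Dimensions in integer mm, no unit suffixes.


cube([82, 78, 2951]);


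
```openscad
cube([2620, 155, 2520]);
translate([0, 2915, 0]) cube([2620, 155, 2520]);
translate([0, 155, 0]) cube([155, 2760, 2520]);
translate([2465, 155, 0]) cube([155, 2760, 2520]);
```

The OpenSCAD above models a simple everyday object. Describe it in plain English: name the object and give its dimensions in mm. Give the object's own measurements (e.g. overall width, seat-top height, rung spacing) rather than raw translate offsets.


The wall frame of a small rectangular building: four walls, each 2520 mm tall and 155 mm thick, enclosing a footprint 2620 mm (x) by 3070 mm (y) outside-to-outside, with no floor or roof. The front and back walls (the −y and +y sides) span the full width; the two side walls fit between them.


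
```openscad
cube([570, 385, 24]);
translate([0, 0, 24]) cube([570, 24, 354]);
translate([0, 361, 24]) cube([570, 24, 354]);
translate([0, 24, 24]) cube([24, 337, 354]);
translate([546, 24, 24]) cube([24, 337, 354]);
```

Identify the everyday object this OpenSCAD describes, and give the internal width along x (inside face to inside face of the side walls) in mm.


An open box. The internal width is 522 mm.

A 570×385 base slab with four walls standing on it — an open box. The base is 570 mm wide and the walls are 24 mm thick, so the internal width is 570 − 2 × 24 = 522 mm.


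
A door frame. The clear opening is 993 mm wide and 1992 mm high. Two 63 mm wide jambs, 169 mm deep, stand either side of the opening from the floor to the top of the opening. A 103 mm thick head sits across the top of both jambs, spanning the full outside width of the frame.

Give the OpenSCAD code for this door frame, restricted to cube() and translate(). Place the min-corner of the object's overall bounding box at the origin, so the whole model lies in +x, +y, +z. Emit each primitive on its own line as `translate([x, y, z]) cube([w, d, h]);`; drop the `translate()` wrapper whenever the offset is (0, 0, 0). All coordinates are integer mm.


cube([63, 169, 1992]);
translate([1056, 0, 0]) cube([63, 169, 1992]);
translate([0, 0, 1992]) cube([1119, 169, 103]);


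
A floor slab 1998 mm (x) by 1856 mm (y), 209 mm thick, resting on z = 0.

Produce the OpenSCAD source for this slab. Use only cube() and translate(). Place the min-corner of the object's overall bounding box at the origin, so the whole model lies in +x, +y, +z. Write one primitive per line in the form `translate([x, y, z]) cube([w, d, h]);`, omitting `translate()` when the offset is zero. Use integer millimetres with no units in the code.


cube([1998, 1856, 209]);


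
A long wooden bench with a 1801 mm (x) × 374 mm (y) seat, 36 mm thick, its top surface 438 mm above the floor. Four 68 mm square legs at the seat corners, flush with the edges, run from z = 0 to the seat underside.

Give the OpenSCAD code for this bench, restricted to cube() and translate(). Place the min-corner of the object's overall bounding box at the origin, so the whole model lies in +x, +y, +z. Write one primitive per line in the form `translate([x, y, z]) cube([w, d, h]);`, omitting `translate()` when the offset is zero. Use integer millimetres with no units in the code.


translate([0, 0, 402]) cube([1801, 374, 36]);
cube([68, 68, 402]);
translate([0, 306, 0]) cube([68, 68, 402]);
translate([1733, 0, 0]) cube([68, 68, 402]);
translate([1733, 306, 0]) cube([68, 68, 402]);
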